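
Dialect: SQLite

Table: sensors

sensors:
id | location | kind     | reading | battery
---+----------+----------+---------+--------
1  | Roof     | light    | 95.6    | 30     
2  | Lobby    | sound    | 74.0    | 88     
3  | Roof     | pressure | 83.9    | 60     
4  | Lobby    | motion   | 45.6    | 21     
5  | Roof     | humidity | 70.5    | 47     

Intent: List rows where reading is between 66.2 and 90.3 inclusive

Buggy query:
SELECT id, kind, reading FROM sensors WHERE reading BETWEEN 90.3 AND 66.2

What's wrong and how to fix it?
Bug: The bounds are reversed; BETWEEN a AND b requires a <= b to match anything

Fix: Write BETWEEN 66.2 AND 90.3

Corrected query:
SELECT id, kind, reading FROM sensors WHERE reading BETWEEN 66.2 AND 90.3

Result:
id | kind     | reading
---+----------+--------
2  | sound    | 74     
3  | pressure | 83.9   
5  | humidity | 70.5   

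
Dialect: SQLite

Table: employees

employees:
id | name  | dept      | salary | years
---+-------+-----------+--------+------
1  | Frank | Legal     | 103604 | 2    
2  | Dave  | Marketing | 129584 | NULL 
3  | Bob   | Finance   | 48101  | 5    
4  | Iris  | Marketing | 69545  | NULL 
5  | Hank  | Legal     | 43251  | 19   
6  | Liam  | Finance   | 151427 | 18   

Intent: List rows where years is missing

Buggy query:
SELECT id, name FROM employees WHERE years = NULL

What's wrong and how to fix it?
Bug: Comparing to NULL with '=' never matches; NULL = NULL is unknown, not true

Fix: Use IS NULL to test for NULL

Corrected query:
SELECT id, name FROM employees WHERE years IS NULL

Result:
id | name
---+-----
2  | Dave
4  | Iris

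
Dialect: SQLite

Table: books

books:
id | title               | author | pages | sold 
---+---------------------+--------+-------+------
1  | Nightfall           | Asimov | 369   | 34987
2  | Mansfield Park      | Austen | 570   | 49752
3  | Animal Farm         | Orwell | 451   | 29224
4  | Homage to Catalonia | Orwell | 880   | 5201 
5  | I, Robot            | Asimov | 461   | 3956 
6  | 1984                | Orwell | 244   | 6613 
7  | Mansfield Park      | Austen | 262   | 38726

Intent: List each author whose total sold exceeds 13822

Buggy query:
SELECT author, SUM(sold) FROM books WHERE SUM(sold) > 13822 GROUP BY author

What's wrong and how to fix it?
Bug: SUM(sold) is an aggregate, but WHERE filters rows before aggregation

Fix: Move the aggregate condition to a HAVING clause

Corrected query:
SELECT author, SUM(sold) FROM books GROUP BY author HAVING SUM(sold) > 13822

Result:
author | SUM(sold)
-------+----------
Asimov | 38943    
Austen | 88478    
Orwell | 41038    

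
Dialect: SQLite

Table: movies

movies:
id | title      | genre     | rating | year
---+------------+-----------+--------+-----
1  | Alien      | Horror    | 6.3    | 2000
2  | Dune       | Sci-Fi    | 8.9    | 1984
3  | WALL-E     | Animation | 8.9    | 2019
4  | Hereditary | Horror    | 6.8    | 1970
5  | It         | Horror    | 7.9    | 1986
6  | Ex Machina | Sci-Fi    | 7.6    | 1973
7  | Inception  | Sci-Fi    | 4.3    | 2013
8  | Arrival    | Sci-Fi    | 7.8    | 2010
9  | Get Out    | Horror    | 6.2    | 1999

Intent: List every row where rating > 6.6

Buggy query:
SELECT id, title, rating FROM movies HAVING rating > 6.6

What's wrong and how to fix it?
Bug: HAVING filters the output of aggregation, but this query has no GROUP BY and no aggregate functions, so SQLite rejects it (HAVING clause on a non-aggregate query); the condition here is per row

Fix: Use WHERE for row-level filtering

Corrected query:
SELECT id, title, rating FROM movies WHERE rating > 6.6

Result:
id | title      | rating
---+------------+-------
2  | Dune       | 8.9   
3  | WALL-E     | 8.9   
4  | Hereditary | 6.8   
5  | It         | 7.9   
6  | Ex Machina | 7.6   
8  | Arrival    | 7.8   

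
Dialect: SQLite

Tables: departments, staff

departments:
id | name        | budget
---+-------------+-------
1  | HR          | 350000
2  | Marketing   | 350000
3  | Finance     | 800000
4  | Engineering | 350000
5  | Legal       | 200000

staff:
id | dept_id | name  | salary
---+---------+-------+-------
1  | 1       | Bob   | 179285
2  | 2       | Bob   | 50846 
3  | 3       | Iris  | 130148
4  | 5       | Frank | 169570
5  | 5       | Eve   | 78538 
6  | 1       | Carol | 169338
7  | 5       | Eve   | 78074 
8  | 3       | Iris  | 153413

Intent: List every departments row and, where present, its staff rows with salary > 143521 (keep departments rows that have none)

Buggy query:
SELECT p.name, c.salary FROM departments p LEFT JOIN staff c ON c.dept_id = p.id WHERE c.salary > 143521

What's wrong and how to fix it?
Bug: Filtering c.salary in WHERE discards the NULL rows produced by LEFT JOIN, turning it into an inner join

Fix: Move the right-table condition into the ON clause so unmatched parents are kept

Corrected query:
SELECT p.name, c.salary FROM departments p LEFT JOIN staff c ON c.dept_id = p.id AND c.salary > 143521

Result:
name        | salary
------------+-------
HR          | 169338
HR          | 179285
Marketing   | NULL  
Finance     | 153413
Engineering | NULL  
Legal       | 169570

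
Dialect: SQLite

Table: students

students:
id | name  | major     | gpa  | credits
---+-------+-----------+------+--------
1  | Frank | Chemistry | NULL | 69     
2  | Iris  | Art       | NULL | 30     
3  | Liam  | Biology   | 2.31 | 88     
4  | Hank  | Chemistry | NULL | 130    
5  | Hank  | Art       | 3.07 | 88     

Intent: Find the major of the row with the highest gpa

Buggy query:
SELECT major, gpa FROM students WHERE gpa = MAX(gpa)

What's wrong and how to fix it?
Bug: MAX(gpa) is an aggregate and cannot be used directly in WHERE

Fix: Wrap MAX in a scalar subquery so WHERE compares against a single value

Corrected query:
SELECT major, gpa FROM students WHERE gpa = (SELECT MAX(gpa) FROM students)

Result:
major | gpa 
------+-----
Art   | 3.07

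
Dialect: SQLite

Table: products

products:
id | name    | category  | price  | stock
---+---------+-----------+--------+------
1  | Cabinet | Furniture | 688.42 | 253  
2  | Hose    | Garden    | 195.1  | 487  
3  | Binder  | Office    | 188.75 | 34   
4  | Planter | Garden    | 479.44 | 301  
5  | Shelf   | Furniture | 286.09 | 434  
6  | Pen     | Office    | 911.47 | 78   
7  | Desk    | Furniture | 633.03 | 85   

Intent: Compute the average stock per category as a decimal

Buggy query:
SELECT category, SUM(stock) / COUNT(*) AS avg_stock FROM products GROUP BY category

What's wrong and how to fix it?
Bug: Both operands are integers, so '/' performs integer division and truncates

Fix: Cast one side to REAL so the division keeps the fractional part

Corrected query:
SELECT category, SUM(stock) * 1.0 / COUNT(*) AS avg_stock FROM products GROUP BY category

Result:
category  | avg_stock 
----------+-----------
Furniture | 257.333333
Garden    | 394       
Office    | 56        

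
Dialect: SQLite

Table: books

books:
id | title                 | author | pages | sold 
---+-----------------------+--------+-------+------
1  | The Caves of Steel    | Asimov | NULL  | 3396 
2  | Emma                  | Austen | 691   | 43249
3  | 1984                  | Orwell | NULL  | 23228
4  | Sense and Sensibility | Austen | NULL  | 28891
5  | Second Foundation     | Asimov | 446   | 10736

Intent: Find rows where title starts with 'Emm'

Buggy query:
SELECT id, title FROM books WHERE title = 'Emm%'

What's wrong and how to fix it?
Bug: Wildcards only work with LIKE; '=' treats '%' as a literal character

Fix: Replace '=' with LIKE so 'Emm%' is treated as a pattern

Corrected query:
SELECT id, title FROM books WHERE title LIKE 'Emm%'

Result:
id | title
---+------
2  | Emma 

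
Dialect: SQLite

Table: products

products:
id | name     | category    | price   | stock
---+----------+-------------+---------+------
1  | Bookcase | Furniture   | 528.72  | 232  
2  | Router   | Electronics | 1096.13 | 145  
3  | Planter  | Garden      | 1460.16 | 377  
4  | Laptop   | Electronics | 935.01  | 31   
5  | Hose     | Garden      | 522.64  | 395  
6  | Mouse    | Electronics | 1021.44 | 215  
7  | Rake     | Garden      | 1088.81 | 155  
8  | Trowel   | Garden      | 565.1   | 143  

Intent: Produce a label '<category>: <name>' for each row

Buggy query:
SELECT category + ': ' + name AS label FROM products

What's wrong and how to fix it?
Bug: SQLite uses || for string concatenation; + coerces text to numbers (yielding 0)

Fix: Replace + with || to concatenate text

Corrected query:
SELECT category || ': ' || name AS label FROM products

Result:
label              
-------------------
Furniture: Bookcase
Electronics: Router
Garden: Planter    
Electronics: Laptop
Garden: Hose       
Electronics: Mouse 
Garden: Rake       
Garden: Trowel     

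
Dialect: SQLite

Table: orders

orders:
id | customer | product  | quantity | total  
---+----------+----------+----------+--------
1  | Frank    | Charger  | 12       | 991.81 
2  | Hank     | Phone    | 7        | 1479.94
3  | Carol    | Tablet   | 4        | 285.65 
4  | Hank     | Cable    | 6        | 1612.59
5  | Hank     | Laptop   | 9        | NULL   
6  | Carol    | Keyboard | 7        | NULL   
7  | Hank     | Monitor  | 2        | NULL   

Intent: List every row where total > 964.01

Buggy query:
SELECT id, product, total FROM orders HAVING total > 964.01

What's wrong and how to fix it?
Bug: HAVING filters the output of aggregation, but this query has no GROUP BY and no aggregate functions, so SQLite rejects it (HAVING clause on a non-aggregate query); the condition here is per row

Fix: Use WHERE for row-level filtering

Corrected query:
SELECT id, product, total FROM orders WHERE total > 964.01

Result:
id | product | total  
---+---------+--------
1  | Charger | 991.81 
2  | Phone   | 1479.94
4  | Cable   | 1612.59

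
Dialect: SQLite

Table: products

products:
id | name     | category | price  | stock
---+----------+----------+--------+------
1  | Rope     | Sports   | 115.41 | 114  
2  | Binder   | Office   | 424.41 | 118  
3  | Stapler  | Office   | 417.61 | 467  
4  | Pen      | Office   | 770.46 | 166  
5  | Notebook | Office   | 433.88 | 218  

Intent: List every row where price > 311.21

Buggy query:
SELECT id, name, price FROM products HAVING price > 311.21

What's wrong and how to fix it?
Bug: This is a non-aggregate query (no GROUP BY, no aggregates), so in SQLite the HAVING clause is invalid here; a row-level condition belongs in WHERE

Fix: Use WHERE for row-level filtering

Corrected query:
SELECT id, name, price FROM products WHERE price > 311.21

Result:
id | name     | price 
---+----------+-------
2  | Binder   | 424.41
3  | Stapler  | 417.61
4  | Pen      | 770.46
5  | Notebook | 433.88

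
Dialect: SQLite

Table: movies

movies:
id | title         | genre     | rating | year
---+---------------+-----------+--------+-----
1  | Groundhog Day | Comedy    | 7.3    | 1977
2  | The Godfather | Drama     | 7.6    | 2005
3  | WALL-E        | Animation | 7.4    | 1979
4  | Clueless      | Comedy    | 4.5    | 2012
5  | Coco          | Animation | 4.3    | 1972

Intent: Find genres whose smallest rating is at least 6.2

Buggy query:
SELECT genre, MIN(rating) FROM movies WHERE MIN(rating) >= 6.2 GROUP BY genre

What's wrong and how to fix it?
Bug: MIN() in WHERE is a misuse of aggregate

Fix: Use HAVING for the per-group MIN condition

Corrected query:
SELECT genre, MIN(rating) FROM movies GROUP BY genre HAVING MIN(rating) >= 6.2

Result:
genre | MIN(rating)
------+------------
Drama | 7.6        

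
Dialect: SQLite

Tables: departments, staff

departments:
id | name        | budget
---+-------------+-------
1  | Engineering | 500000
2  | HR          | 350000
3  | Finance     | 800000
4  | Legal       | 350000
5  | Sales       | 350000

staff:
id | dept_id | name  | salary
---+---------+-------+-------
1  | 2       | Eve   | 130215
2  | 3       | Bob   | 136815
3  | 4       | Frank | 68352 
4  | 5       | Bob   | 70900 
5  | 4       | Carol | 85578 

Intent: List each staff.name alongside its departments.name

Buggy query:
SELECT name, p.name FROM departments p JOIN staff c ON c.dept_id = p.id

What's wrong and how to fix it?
Bug: 'name' exists in both joined tables, so the database can't tell which one is meant

Fix: Prefix ambiguous columns with the table alias

Corrected query:
SELECT c.name, p.name FROM departments p JOIN staff c ON c.dept_id = p.id

Result:
name  | name   
------+--------
Eve   | HR     
Bob   | Finance
Frank | Legal  
Bob   | Sales  
Carol | Legal  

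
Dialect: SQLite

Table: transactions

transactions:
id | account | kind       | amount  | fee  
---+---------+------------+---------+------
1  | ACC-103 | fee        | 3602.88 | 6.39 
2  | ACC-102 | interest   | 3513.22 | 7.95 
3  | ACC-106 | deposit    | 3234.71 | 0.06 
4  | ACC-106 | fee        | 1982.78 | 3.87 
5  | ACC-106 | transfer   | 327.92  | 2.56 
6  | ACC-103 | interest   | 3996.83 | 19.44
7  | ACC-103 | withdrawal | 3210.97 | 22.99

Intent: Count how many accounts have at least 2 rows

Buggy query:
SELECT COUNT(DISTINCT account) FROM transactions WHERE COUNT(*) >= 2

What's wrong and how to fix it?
Bug: COUNT(*) cannot appear in WHERE; the per-group count doesn't exist yet

Fix: Group first with HAVING COUNT(*) >= 2, then COUNT the resulting groups

Corrected query:
SELECT COUNT(*) FROM (SELECT account FROM transactions GROUP BY account HAVING COUNT(*) >= 2)

Result:
COUNT(*)
--------
2       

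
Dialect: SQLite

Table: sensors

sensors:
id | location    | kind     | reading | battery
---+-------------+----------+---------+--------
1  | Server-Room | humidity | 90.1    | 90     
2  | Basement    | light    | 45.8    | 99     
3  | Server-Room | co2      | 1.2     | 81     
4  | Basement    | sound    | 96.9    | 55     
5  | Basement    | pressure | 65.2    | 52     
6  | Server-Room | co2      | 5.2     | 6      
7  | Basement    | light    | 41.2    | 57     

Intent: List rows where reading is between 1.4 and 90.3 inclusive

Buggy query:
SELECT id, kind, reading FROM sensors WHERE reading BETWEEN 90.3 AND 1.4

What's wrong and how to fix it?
Bug: The bounds are reversed; BETWEEN a AND b requires a <= b to match anything

Fix: Swap the bounds so the smaller value comes first

Corrected query:
SELECT id, kind, reading FROM sensors WHERE reading BETWEEN 1.4 AND 90.3

Result:
id | kind     | reading
---+----------+--------
1  | humidity | 90.1   
2  | light    | 45.8   
5  | pressure | 65.2   
6  | co2      | 5.2    
7  | light    | 41.2   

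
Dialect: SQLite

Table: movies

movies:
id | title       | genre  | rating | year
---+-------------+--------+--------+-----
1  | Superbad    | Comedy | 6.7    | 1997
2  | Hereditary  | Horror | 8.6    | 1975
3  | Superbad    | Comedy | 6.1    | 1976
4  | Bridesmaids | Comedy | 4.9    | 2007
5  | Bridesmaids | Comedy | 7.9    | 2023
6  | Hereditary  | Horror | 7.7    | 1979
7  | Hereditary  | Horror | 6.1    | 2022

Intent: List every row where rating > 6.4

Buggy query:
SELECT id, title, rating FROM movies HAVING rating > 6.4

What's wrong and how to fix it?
Bug: This is a non-aggregate query (no GROUP BY, no aggregates), so in SQLite the HAVING clause is invalid here; a row-level condition belongs in WHERE

Fix: Replace HAVING with WHERE since the condition applies to individual rows

Corrected query:
SELECT id, title, rating FROM movies WHERE rating > 6.4

Result:
id | title       | rating
---+-------------+-------
1  | Superbad    | 6.7   
2  | Hereditary  | 8.6   
5  | Bridesmaids | 7.9   
6  | Hereditary  | 7.7   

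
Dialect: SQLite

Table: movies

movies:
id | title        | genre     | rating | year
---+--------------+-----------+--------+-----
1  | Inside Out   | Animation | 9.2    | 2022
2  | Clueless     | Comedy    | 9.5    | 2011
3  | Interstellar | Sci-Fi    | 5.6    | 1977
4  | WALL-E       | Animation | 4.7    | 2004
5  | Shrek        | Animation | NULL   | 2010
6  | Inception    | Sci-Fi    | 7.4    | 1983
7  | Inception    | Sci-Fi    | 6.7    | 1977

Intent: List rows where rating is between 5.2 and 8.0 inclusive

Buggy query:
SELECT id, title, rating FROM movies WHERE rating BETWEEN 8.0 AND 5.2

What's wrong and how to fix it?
Bug: The bounds are reversed; BETWEEN a AND b requires a <= b to match anything

Fix: Swap the bounds so the smaller value comes first

Corrected query:
SELECT id, title, rating FROM movies WHERE rating BETWEEN 5.2 AND 8.0

Result:
id | title        | rating
---+--------------+-------
3  | Interstellar | 5.6   
6  | Inception    | 7.4   
7  | Inception    | 6.7   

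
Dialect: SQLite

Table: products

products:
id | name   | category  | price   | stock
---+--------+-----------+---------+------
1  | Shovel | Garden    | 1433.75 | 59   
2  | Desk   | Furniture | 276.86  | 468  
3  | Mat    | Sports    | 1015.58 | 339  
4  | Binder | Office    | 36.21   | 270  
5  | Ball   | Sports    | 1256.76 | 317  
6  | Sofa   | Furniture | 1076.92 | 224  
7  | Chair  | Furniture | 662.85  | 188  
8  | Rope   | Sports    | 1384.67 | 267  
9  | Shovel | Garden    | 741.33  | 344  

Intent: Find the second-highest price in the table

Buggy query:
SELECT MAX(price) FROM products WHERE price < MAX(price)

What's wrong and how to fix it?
Bug: MAX(price) on the right of the comparison is an aggregate-in-WHERE error

Fix: Put the inner MAX in a scalar subquery

Corrected query:
SELECT MAX(price) FROM products WHERE price < (SELECT MAX(price) FROM products)

Result:
MAX(price)
----------
1384.67   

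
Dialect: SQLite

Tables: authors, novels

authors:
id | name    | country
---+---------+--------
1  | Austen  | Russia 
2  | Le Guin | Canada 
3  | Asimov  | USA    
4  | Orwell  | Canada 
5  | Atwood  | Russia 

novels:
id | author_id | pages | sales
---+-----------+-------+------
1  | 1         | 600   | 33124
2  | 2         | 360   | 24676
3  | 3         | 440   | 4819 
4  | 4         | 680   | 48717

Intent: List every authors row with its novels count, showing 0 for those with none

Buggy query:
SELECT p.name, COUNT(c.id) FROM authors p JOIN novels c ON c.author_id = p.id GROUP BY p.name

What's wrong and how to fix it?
Bug: An inner join excludes parents with zero children

Fix: Switch to LEFT JOIN to retain unmatched parent rows

Corrected query:
SELECT p.name, COUNT(c.id) FROM authors p LEFT JOIN novels c ON c.author_id = p.id GROUP BY p.name

Result:
name    | COUNT(c.id)
--------+------------
Asimov  | 1          
Atwood  | 0          
Austen  | 1          
Le Guin | 1          
Orwell  | 1          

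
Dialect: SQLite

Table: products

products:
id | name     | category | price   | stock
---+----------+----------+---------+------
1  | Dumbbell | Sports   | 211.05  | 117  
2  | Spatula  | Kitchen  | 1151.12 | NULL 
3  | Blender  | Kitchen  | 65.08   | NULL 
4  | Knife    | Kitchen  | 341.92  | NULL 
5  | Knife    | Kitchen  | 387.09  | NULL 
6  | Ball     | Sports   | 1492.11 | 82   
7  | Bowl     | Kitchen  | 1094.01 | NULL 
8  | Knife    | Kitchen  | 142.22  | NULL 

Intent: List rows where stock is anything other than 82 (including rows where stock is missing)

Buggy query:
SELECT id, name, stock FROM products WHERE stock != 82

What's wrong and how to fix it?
Bug: 'stock != 82' is unknown when stock is NULL, so NULL rows are silently excluded

Fix: Add an explicit OR stock IS NULL to include the missing-value rows

Corrected query:
SELECT id, name, stock FROM products WHERE stock != 82 OR stock IS NULL

Result:
id | name     | stock
---+----------+------
1  | Dumbbell | 117  
2  | Spatula  | NULL 
3  | Blender  | NULL 
4  | Knife    | NULL 
5  | Knife    | NULL 
7  | Bowl     | NULL 
8  | Knife    | NULL 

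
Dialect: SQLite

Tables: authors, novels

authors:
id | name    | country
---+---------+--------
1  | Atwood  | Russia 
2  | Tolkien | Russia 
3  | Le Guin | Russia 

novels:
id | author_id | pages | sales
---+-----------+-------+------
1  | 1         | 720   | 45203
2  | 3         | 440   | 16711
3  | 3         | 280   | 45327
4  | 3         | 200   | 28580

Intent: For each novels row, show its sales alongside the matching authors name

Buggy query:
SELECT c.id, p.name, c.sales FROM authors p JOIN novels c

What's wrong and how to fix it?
Bug: Missing join condition: each novels row is matched to all authors rows instead of just its own

Fix: Add ON c.author_id = p.id to the JOIN

Corrected query:
SELECT c.id, p.name, c.sales FROM authors p JOIN novels c ON c.author_id = p.id

Result:
id | name    | sales
---+---------+------
1  | Atwood  | 45203
2  | Le Guin | 16711
3  | Le Guin | 45327
4  | Le Guin | 28580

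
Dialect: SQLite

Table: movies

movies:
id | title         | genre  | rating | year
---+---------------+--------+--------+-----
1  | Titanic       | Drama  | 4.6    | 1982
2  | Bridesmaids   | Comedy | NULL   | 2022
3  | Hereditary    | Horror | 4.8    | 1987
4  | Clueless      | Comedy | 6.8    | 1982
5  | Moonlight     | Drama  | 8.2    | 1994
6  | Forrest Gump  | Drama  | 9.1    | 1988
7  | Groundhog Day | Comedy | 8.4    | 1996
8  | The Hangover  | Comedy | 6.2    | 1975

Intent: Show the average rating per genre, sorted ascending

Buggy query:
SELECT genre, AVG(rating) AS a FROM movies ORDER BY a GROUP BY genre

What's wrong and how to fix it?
Bug: ORDER BY appears before GROUP BY; SQL clause order requires GROUP BY first

Fix: Reorder: SELECT … FROM … GROUP BY … ORDER BY …

Corrected query:
SELECT genre, AVG(rating) AS a FROM movies GROUP BY genre ORDER BY a

Result:
genre  | a       
-------+---------
Horror | 4.8     
Comedy | 7.133333
Drama  | 7.3     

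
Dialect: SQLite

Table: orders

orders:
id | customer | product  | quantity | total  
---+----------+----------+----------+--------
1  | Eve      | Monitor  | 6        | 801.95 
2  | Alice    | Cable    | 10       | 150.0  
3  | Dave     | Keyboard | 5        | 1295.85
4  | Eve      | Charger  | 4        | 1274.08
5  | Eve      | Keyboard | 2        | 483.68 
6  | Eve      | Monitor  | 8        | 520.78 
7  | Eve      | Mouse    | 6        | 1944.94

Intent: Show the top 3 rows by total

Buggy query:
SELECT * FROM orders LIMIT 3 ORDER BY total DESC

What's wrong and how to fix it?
Bug: LIMIT must come after ORDER BY

Fix: Sort with ORDER BY, then apply LIMIT

Corrected query:
SELECT * FROM orders ORDER BY total DESC LIMIT 3

Result:
id | customer | product  | quantity | total  
---+----------+----------+----------+--------
7  | Eve      | Mouse    | 6        | 1944.94
3  | Dave     | Keyboard | 5        | 1295.85
4  | Eve      | Charger  | 4        | 1274.08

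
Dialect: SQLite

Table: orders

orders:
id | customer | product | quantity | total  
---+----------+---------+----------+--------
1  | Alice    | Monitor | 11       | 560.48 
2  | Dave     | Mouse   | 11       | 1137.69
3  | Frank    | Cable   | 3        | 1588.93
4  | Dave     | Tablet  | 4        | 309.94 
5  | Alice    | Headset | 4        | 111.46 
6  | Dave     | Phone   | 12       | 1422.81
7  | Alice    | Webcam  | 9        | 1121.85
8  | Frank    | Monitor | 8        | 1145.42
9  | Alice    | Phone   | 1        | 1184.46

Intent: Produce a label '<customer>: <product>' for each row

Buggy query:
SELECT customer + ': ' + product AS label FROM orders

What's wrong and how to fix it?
Bug: SQLite uses || for string concatenation; + coerces text to numbers (yielding 0)

Fix: Use the || operator for string concatenation

Corrected query:
SELECT customer || ': ' || product AS label FROM orders

Result:
label         
--------------
Alice: Monitor
Dave: Mouse   
Frank: Cable  
Dave: Tablet  
Alice: Headset
Dave: Phone   
Alice: Webcam 
Frank: Monitor
Alice: Phone  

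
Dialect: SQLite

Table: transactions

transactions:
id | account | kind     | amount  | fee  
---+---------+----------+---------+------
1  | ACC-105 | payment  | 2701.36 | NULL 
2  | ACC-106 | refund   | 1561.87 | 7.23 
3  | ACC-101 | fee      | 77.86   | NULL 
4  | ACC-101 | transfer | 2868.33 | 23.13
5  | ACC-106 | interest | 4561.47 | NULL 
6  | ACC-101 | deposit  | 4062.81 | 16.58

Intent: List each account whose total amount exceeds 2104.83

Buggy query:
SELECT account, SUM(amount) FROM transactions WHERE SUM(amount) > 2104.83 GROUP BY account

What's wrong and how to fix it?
Bug: WHERE runs before GROUP BY, so aggregates aren't available there

Fix: Move the aggregate condition to a HAVING clause

Corrected query:
SELECT account, SUM(amount) FROM transactions GROUP BY account HAVING SUM(amount) > 2104.83

Result:
account | SUM(amount)
--------+------------
ACC-101 | 7009       
ACC-105 | 2701.36    
ACC-106 | 6123.34    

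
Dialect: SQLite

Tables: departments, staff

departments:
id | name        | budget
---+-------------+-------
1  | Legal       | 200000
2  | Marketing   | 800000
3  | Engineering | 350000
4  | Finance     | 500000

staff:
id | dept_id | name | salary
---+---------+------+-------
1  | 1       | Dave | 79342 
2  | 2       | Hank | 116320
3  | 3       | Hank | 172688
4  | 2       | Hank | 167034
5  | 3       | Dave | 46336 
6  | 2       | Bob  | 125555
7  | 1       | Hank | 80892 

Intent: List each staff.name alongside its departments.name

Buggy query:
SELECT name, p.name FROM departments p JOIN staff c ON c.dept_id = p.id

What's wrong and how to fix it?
Bug: Both tables have a 'name' column; the unqualified reference is ambiguous

Fix: Qualify the column with its table alias (c.name)

Corrected query:
SELECT c.name, p.name FROM departments p JOIN staff c ON c.dept_id = p.id

Result:
name | name       
-----+------------
Dave | Legal      
Hank | Marketing  
Hank | Engineering
Hank | Marketing  
Dave | Engineering
Bob  | Marketing  
Hank | Legal      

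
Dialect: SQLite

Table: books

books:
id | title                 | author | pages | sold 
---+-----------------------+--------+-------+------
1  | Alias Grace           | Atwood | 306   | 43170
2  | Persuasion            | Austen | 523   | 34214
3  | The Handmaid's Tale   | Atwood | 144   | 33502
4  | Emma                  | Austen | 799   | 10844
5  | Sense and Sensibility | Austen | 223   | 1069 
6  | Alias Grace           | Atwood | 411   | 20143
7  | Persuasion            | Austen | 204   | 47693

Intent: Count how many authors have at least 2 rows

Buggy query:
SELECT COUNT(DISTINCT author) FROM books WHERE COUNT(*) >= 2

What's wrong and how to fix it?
Bug: WHERE filters individual rows, not groups, so a group-level COUNT is invalid there

Fix: Group first with HAVING COUNT(*) >= 2, then COUNT the resulting groups

Corrected query:
SELECT COUNT(*) FROM (SELECT author FROM books GROUP BY author HAVING COUNT(*) >= 2)

Result:
COUNT(*)
--------
2       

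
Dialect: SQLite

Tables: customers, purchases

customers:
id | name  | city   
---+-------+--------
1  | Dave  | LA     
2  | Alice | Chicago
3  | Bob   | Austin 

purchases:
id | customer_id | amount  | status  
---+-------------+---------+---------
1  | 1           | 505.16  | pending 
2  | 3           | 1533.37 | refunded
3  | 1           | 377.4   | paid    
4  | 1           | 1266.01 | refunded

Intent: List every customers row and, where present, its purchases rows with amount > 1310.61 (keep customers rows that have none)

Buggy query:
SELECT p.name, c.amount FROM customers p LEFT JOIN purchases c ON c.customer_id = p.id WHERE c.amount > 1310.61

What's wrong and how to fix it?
Bug: A WHERE condition on the right-hand table after LEFT JOIN drops unmatched parents

Fix: Move the right-table condition into the ON clause so unmatched parents are kept

Corrected query:
SELECT p.name, c.amount FROM customers p LEFT JOIN purchases c ON c.customer_id = p.id AND c.amount > 1310.61

Result:
name  | amount 
------+--------
Dave  | NULL   
Alice | NULL   
Bob   | 1533.37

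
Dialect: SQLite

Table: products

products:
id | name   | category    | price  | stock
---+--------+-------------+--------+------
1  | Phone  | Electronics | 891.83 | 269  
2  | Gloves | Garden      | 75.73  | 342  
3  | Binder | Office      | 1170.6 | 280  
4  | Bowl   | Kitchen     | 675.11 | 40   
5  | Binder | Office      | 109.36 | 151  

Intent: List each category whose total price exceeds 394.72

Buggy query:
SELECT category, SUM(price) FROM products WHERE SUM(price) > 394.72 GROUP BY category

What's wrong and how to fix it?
Bug: WHERE runs before GROUP BY, so aggregates aren't available there

Fix: Use HAVING (which filters groups after aggregation) instead of WHERE

Corrected query:
SELECT category, SUM(price) FROM products GROUP BY category HAVING SUM(price) > 394.72

Result:
category    | SUM(price)
------------+-----------
Electronics | 891.83    
Kitchen     | 675.11    
Office      | 1279.96   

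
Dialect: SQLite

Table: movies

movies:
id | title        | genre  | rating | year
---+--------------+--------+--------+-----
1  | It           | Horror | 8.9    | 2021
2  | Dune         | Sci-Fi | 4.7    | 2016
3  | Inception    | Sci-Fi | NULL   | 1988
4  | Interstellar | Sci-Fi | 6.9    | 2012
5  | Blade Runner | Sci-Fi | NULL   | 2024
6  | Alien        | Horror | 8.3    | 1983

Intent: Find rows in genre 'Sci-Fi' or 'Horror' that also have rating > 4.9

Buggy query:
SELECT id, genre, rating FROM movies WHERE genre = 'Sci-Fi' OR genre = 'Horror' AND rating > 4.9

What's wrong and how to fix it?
Bug: AND binds tighter than OR, so this parses as genre = 'Sci-Fi' OR (genre = 'Horror' AND rating > 4.9)

Fix: Add parentheses around the OR so the AND applies to both alternatives

Corrected query:
SELECT id, genre, rating FROM movies WHERE (genre = 'Sci-Fi' OR genre = 'Horror') AND rating > 4.9

Result:
id | genre  | rating
---+--------+-------
1  | Horror | 8.9   
4  | Sci-Fi | 6.9   
6  | Horror | 8.3   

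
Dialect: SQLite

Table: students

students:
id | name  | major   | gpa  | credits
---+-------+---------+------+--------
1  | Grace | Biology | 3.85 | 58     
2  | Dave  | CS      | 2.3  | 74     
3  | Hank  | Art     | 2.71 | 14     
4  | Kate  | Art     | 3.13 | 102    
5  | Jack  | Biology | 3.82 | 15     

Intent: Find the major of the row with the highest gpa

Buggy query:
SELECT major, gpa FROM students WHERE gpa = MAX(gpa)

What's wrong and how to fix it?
Bug: MAX(gpa) is an aggregate and cannot be used directly in WHERE

Fix: Use a subquery: WHERE gpa = (SELECT MAX(gpa) FROM students)

Corrected query:
SELECT major, gpa FROM students WHERE gpa = (SELECT MAX(gpa) FROM students)

Result:
major   | gpa 
--------+-----
Biology | 3.85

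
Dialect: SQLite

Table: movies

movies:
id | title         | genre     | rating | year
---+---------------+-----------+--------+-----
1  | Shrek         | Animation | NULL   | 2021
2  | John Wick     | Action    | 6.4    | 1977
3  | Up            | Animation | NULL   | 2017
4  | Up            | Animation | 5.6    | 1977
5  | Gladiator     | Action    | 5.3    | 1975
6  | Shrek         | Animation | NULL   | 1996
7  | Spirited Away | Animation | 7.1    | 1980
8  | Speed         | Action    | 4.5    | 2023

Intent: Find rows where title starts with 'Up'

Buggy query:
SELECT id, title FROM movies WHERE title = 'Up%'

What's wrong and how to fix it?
Bug: '=' compares the literal string including the % character; pattern matching needs LIKE

Fix: Replace '=' with LIKE so 'Up%' is treated as a pattern

Corrected query:
SELECT id, title FROM movies WHERE title LIKE 'Up%'

Result:
id | title
---+------
3  | Up   
4  | Up   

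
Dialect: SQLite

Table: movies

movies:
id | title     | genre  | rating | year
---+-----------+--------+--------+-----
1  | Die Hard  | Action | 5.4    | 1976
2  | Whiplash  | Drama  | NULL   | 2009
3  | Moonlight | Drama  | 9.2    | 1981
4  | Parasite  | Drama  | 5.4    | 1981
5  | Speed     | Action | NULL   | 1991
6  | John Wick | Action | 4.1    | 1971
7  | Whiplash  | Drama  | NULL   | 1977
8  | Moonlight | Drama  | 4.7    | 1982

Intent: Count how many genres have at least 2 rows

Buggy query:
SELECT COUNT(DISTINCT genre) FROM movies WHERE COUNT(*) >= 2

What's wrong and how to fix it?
Bug: WHERE filters individual rows, not groups, so a group-level COUNT is invalid there

Fix: Group first with HAVING COUNT(*) >= 2, then COUNT the resulting groups

Corrected query:
SELECT COUNT(*) FROM (SELECT genre FROM movies GROUP BY genre HAVING COUNT(*) >= 2)

Result:
COUNT(*)
--------
2       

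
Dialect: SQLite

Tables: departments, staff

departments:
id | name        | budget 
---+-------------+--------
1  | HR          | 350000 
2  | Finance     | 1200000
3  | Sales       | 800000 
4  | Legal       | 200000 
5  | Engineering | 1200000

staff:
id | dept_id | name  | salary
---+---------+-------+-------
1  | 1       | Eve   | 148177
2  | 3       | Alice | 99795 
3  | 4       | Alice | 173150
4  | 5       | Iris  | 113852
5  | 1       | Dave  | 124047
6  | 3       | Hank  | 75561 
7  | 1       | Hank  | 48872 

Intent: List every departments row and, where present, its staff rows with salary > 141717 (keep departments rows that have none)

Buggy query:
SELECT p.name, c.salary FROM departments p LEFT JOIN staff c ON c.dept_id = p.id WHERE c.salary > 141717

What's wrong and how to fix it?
Bug: A WHERE condition on the right-hand table after LEFT JOIN drops unmatched parents

Fix: Move the right-table condition into the ON clause so unmatched parents are kept

Corrected query:
SELECT p.name, c.salary FROM departments p LEFT JOIN staff c ON c.dept_id = p.id AND c.salary > 141717

Result:
name        | salary
------------+-------
HR          | 148177
Finance     | NULL  
Sales       | NULL  
Legal       | 173150
Engineering | NULL  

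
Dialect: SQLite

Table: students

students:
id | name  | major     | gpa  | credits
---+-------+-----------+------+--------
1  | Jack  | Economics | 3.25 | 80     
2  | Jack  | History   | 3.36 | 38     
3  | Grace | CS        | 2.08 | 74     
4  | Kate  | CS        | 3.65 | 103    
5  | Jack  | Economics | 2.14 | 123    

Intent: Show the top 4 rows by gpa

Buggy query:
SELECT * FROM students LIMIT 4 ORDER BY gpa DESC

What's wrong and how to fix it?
Bug: ORDER BY cannot follow LIMIT; LIMIT is the final clause

Fix: Sort with ORDER BY, then apply LIMIT

Corrected query:
SELECT * FROM students ORDER BY gpa DESC LIMIT 4

Result:
id | name | major     | gpa  | credits
---+------+-----------+------+--------
4  | Kate | CS        | 3.65 | 103    
2  | Jack | History   | 3.36 | 38     
1  | Jack | Economics | 3.25 | 80     
5  | Jack | Economics | 2.14 | 123    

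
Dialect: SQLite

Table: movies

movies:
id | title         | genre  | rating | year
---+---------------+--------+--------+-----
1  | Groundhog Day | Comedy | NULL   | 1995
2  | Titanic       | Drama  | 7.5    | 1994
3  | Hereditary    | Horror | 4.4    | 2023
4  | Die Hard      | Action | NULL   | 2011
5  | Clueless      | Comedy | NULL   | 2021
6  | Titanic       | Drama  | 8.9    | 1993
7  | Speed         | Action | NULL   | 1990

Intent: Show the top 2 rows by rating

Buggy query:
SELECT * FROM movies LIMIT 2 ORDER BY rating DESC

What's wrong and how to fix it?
Bug: LIMIT must come after ORDER BY

Fix: Sort with ORDER BY, then apply LIMIT

Corrected query:
SELECT * FROM movies ORDER BY rating DESC LIMIT 2

Result:
id | title   | genre | rating | year
---+---------+-------+--------+-----
6  | Titanic | Drama | 8.9    | 1993
2  | Titanic | Drama | 7.5    | 1994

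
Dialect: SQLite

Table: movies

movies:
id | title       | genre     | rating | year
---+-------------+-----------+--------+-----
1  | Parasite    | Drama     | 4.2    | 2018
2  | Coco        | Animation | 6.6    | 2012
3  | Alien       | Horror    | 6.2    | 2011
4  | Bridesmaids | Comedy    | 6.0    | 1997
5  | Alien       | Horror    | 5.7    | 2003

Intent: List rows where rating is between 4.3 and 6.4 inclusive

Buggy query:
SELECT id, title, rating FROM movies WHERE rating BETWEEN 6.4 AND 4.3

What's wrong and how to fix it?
Bug: The bounds are reversed; BETWEEN a AND b requires a <= b to match anything

Fix: Swap the bounds so the smaller value comes first

Corrected query:
SELECT id, title, rating FROM movies WHERE rating BETWEEN 4.3 AND 6.4

Result:
id | title       | rating
---+-------------+-------
3  | Alien       | 6.2   
4  | Bridesmaids | 6     
5  | Alien       | 5.7   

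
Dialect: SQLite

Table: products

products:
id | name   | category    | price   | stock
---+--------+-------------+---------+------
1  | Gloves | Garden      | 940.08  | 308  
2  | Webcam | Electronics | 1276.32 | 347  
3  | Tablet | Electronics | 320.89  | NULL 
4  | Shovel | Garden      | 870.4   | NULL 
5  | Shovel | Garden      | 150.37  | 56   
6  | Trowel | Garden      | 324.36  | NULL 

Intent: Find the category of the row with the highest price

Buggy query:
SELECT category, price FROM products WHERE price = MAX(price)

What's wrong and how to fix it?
Bug: WHERE is evaluated per row; an aggregate over the whole table isn't defined there

Fix: Wrap MAX in a scalar subquery so WHERE compares against a single value

Corrected query:
SELECT category, price FROM products WHERE price = (SELECT MAX(price) FROM products)

Result:
category    | price  
------------+--------
Electronics | 1276.32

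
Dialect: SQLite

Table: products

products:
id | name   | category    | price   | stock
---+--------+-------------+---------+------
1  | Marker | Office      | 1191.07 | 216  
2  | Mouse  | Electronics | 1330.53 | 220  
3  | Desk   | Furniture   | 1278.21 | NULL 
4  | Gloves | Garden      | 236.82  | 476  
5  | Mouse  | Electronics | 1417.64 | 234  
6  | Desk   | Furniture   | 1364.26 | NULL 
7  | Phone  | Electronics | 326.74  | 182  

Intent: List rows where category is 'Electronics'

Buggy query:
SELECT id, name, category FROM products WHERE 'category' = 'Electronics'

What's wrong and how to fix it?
Bug: 'category' in single quotes is a string literal, not the column; the comparison is literal-vs-literal and never true

Fix: Remove the quotes around the column name (or use double quotes for an identifier)

Corrected query:
SELECT id, name, category FROM products WHERE category = 'Electronics'

Result:
id | name  | category   
---+-------+------------
2  | Mouse | Electronics
5  | Mouse | Electronics
7  | Phone | Electronics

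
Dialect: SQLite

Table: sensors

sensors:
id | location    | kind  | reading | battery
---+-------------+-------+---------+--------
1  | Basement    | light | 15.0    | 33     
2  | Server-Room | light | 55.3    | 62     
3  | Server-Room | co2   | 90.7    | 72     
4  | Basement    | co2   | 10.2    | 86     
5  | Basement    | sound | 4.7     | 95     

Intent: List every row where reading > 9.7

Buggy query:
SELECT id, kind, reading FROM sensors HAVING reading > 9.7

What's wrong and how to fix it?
Bug: HAVING filters the output of aggregation, but this query has no GROUP BY and no aggregate functions, so SQLite rejects it (HAVING clause on a non-aggregate query); the condition here is per row

Fix: Replace HAVING with WHERE since the condition applies to individual rows

Corrected query:
SELECT id, kind, reading FROM sensors WHERE reading > 9.7

Result:
id | kind  | reading
---+-------+--------
1  | light | 15     
2  | light | 55.3   
3  | co2   | 90.7   
4  | co2   | 10.2   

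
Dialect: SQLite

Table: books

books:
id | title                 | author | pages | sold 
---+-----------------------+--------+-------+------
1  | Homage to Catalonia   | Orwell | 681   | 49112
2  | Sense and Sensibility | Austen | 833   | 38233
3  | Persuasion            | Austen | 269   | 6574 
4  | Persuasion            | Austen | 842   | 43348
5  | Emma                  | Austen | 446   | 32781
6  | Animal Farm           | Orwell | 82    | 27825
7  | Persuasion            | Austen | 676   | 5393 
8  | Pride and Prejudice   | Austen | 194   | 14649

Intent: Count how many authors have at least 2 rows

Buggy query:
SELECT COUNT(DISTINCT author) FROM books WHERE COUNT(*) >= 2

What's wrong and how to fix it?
Bug: COUNT(*) cannot appear in WHERE; the per-group count doesn't exist yet

Fix: Group first with HAVING COUNT(*) >= 2, then COUNT the resulting groups

Corrected query:
SELECT COUNT(*) FROM (SELECT author FROM books GROUP BY author HAVING COUNT(*) >= 2)

Result:
COUNT(*)
--------
2       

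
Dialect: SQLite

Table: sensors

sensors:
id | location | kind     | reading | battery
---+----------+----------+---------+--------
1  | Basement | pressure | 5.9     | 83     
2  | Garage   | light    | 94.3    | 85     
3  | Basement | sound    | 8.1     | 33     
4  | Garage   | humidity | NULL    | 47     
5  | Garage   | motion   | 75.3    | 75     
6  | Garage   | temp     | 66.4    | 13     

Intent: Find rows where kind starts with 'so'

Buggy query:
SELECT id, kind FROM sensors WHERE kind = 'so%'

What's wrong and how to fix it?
Bug: '=' compares the literal string including the % character; pattern matching needs LIKE

Fix: Replace '=' with LIKE so 'so%' is treated as a pattern

Corrected query:
SELECT id, kind FROM sensors WHERE kind LIKE 'so%'

Result:
id | kind 
---+------
3  | sound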